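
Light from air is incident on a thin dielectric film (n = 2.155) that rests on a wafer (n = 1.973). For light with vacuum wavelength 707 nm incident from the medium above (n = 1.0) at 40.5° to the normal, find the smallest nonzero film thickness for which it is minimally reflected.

172 nm

Top surface (1.0 → 2.155): reflection off a higher-index medium gives a half-wave phase shift.
Ray reflecting at the bottom interface goes from n = 2.155 toward n = 1.973: no phase shift.
Exactly one π shift → a net half-wave offset.
So the condition for destructive reflection is 2 n t cos θ_r = m λ.
Snell's law: 1.0 sin 40.5° = 2.155 sin θ_r → sin θ_r = 0.301, cos θ_r = 0.954.
Minimum nonzero at m = 1: t = λ / (2 n cos θ_r) = 707 / (2 × 2.155 × 0.954) = 172 nm.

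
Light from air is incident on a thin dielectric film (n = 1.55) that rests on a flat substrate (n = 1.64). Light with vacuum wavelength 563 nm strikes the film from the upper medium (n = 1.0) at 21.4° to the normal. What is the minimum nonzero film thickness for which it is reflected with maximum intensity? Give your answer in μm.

Ray reflecting at the top interface goes from n = 1.0 toward n = 1.55: a half-wave phase shift.
Bottom surface (1.55 → 1.64): reflection off a higher-index medium gives a half-wave phase shift.
The two reflections carry the same phase change, so no net offset.
So the condition for constructive reflection is 2 n t cos θ_r = m λ.
Snell's law: 1.0 sin 21.4° = 1.55 sin θ_r → sin θ_r = 0.235, cos θ_r = 0.972.
Minimum nonzero at m = 1: t = λ / (2 n cos θ_r) = 563 / (2 × 1.55 × 0.972) = 187 nm.

0.187 μm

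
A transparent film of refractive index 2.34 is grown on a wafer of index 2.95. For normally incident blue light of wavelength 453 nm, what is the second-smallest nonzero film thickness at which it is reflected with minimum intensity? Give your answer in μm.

0.145 μm

Top surface (1.0 → 2.34): reflection off a higher-index medium gives a half-wave phase shift.
At the lower boundary (n = 2.34 to n = 2.95) the reflected ray undergoes a half-wave phase shift.
The two reflections carry the same phase change, so no net offset.
So the condition for destructive reflection is 2 n t = (m + ½) λ.
The second-smallest nonzero thickness corresponds to m = 1: t = (m + ½) λ / (2 n) = 1.50 × 453 / (2 × 2.34) = 145 nm.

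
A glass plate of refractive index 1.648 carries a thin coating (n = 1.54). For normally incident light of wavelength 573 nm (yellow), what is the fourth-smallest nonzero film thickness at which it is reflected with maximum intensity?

At the upper boundary (n = 1.0 to n = 1.54) the reflected ray undergoes a half-wave phase shift.
Bottom surface (1.54 → 1.648): reflection off a higher-index medium gives a half-wave phase shift.
The two reflections carry the same phase change, so no net offset.
With no net inversion, constructive interference in reflection requires 2 n t = m λ.
The fourth-smallest nonzero thickness corresponds to m = 4: t = m λ / (2 n) = 4.00 × 573 / (2 × 1.54) = 744 nm.

744 nm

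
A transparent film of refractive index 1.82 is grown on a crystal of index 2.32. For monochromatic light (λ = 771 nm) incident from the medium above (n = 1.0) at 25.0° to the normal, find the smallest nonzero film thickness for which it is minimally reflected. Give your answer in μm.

Ray reflecting at the top interface goes from n = 1.0 toward n = 1.82: a half-wave phase shift.
Ray reflecting at the bottom interface goes from n = 1.82 toward n = 2.32: a half-wave phase shift.
Net: no relative phase inversion (both shifts match).
So the condition for destructive reflection is 2 n t cos θ_r = (m + ½) λ.
Snell's law: 1.0 sin 25.0° = 1.82 sin θ_r → sin θ_r = 0.232, cos θ_r = 0.973.
Minimum at m = 0: t = λ / (4 n cos θ_r) = 771 / (4 × 1.82 × 0.973) = 109 nm.

0.109 μm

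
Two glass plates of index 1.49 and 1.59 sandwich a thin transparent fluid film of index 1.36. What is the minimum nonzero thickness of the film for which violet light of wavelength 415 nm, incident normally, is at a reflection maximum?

Top surface (1.49 → 1.36): reflection off a lower-index medium gives no phase shift.
Ray reflecting at the bottom interface goes from n = 1.36 toward n = 1.59: a half-wave phase shift.
The two reflections differ by half a wavelength.
With one net inversion, constructive interference in reflection requires 2 n t = (m + ½) λ.
Minimum at m = 0: t = λ / (4 n) = 415 / (4 × 1.36) = 76.3 nm.

76.3 nm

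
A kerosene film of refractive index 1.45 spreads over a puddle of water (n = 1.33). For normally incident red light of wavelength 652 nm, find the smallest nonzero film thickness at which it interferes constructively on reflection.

At the upper boundary (n = 1.0 to n = 1.45) the reflected ray undergoes a half-wave phase shift.
Bottom surface (1.45 → 1.33): reflection off a lower-index medium gives no phase shift.
Net: one phase inversion between the two reflected rays.
With one net inversion, constructive interference in reflection requires 2 n t = (m + ½) λ.
Minimum at m = 0: t = λ / (4 n) = 652 / (4 × 1.45) = 112 nm.

112 nm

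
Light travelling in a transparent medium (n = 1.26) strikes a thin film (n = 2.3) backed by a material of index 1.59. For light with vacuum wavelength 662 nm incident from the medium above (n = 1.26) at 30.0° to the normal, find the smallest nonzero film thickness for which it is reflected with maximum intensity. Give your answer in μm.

0.0748 μm

Top surface (1.26 → 2.3): reflection off a higher-index medium gives a half-wave phase shift.
Ray reflecting at the bottom interface goes from n = 2.3 toward n = 1.59: no phase shift.
The two reflections differ by half a wavelength.
For maximum reflection here: 2 n t cos θ_r = (m + ½) λ.
Snell's law: 1.26 sin 30.0° = 2.3 sin θ_r → sin θ_r = 0.274, cos θ_r = 0.962.
Minimum at m = 0: t = λ / (4 n cos θ_r) = 662 / (4 × 2.3 × 0.962) = 74.8 nm.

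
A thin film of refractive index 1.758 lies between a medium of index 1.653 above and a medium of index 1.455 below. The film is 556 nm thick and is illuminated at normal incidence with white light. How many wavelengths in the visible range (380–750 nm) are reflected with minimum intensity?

At the upper boundary (n = 1.653 to n = 1.758) the reflected ray undergoes a half-wave phase shift.
Bottom surface (1.758 → 1.455): reflection off a lower-index medium gives no phase shift.
Net: one phase inversion between the two reflected rays.
So the condition for destructive reflection is 2 n t = m λ.
λ = 2 n t / m = 1955 / m nm.
m=2: 977 nm (IR); m=3: 652 nm (visible); m=4: 489 nm (visible); m=5: 391 nm (visible); m=6: 326 nm (UV).

3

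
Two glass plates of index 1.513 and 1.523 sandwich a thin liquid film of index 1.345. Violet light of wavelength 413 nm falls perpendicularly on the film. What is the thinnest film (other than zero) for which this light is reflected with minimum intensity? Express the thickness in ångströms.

At the upper boundary (n = 1.513 to n = 1.345) the reflected ray undergoes no phase shift.
Ray reflecting at the bottom interface goes from n = 1.345 toward n = 1.523: a half-wave phase shift.
Net: one phase inversion between the two reflected rays.
With one net inversion, destructive interference in reflection requires 2 n t = m λ.
Minimum nonzero at m = 1: t = λ / (2 n) = 413 / (2 × 1.345) = 154 nm.

1535 Å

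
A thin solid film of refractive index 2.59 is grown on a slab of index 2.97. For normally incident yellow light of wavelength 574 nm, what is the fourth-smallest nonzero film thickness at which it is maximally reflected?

443 nm

Ray reflecting at the top interface goes from n = 1.0 toward n = 2.59: a half-wave phase shift.
At the lower boundary (n = 2.59 to n = 2.97) the reflected ray undergoes a half-wave phase shift.
The two reflections carry the same phase change, so no net offset.
So the condition for constructive reflection is 2 n t = m λ.
The fourth-smallest nonzero thickness corresponds to m = 4: t = m λ / (2 n) = 4.00 × 574 / (2 × 2.59) = 443 nm.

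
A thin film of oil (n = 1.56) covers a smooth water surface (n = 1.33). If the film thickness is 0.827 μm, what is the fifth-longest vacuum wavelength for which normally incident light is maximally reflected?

At the upper boundary (n = 1.0 to n = 1.56) the reflected ray undergoes a half-wave phase shift.
Ray reflecting at the bottom interface goes from n = 1.56 toward n = 1.33: no phase shift.
Net: one phase inversion between the two reflected rays.
So the condition for constructive reflection is 2 n t = (m + ½) λ.
λ = 2 n t / (m + ½). The fifth-longest wavelength is m = 4: λ = 2 × 1.56 × 827 / 4.50 = 573 nm.

573 nm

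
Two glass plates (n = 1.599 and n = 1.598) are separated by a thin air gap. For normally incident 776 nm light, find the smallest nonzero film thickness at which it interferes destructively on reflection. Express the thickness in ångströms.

Top surface (1.599 → 1.0): reflection off a lower-index medium gives no phase shift.
Bottom surface (1.0 → 1.598): reflection off a higher-index medium gives a half-wave phase shift.
The two reflections differ by half a wavelength.
So the condition for destructive reflection is 2 n t = m λ.
Minimum nonzero at m = 1: t = λ / (2 n) = 776 / (2 × 1.0) = 388 nm.

3880 Å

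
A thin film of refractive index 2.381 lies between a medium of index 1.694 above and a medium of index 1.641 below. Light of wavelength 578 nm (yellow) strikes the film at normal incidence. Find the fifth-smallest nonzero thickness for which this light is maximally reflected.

Ray reflecting at the top interface goes from n = 1.694 toward n = 2.381: a half-wave phase shift.
Bottom surface (2.381 → 1.641): reflection off a lower-index medium gives no phase shift.
Exactly one π shift → a net half-wave offset.
So the condition for constructive reflection is 2 n t = (m + ½) λ.
The fifth-smallest nonzero thickness corresponds to m = 4: t = (m + ½) λ / (2 n) = 4.50 × 578 / (2 × 2.381) = 546 nm.

546 nm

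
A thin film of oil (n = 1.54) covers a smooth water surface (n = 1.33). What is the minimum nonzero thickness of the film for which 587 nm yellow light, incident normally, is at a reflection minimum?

At the upper boundary (n = 1.0 to n = 1.54) the reflected ray undergoes a half-wave phase shift.
Bottom surface (1.54 → 1.33): reflection off a lower-index medium gives no phase shift.
Net: one phase inversion between the two reflected rays.
For dark reflection here: 2 n t = m λ.
Minimum nonzero at m = 1: t = λ / (2 n) = 587 / (2 × 1.54) = 191 nm.

191 nm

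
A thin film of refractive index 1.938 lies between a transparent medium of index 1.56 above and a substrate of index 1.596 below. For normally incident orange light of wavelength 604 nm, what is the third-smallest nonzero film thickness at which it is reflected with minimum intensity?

467 nm

Top surface (1.56 → 1.938): reflection off a higher-index medium gives a half-wave phase shift.
Ray reflecting at the bottom interface goes from n = 1.938 toward n = 1.596: no phase shift.
The two reflections differ by half a wavelength.
With one net inversion, destructive interference in reflection requires 2 n t = m λ.
The third-smallest nonzero thickness corresponds to m = 3: t = m λ / (2 n) = 3.00 × 604 / (2 × 1.938) = 467 nm.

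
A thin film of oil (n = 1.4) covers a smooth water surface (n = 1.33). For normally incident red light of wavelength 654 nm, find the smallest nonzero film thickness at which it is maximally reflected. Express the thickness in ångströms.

Ray reflecting at the top interface goes from n = 1.0 toward n = 1.4: a half-wave phase shift.
Ray reflecting at the bottom interface goes from n = 1.4 toward n = 1.33: no phase shift.
Exactly one π shift → a net half-wave offset.
With one net inversion, constructive interference in reflection requires 2 n t = (m + ½) λ.
Minimum at m = 0: t = λ / (4 n) = 654 / (4 × 1.4) = 117 nm.

1168 Å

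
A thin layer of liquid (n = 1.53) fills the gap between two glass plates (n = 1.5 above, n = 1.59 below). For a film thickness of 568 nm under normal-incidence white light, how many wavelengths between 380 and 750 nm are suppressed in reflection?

3

At the upper boundary (n = 1.5 to n = 1.53) the reflected ray undergoes a half-wave phase shift.
At the lower boundary (n = 1.53 to n = 1.59) the reflected ray undergoes a half-wave phase shift.
Net: no relative phase inversion (both shifts match).
With no net inversion, destructive interference in reflection requires 2 n t = (m + ½) λ.
λ = 2 n t / (m + ½) = 1738 / (m + ½) nm.
m=1: 1159 nm (IR); m=2: 695 nm (visible); m=3: 497 nm (visible); m=4: 386 nm (visible); m=5: 316 nm (UV).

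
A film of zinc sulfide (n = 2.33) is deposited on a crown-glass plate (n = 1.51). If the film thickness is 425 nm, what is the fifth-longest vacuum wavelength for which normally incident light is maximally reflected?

At the upper boundary (n = 1.0 to n = 2.33) the reflected ray undergoes a half-wave phase shift.
At the lower boundary (n = 2.33 to n = 1.51) the reflected ray undergoes no phase shift.
Net: one phase inversion between the two reflected rays.
So the condition for constructive reflection is 2 n t = (m + ½) λ.
λ = 2 n t / (m + ½). The fifth-longest wavelength is m = 4: λ = 2 × 2.33 × 425 / 4.50 = 440 nm.

440 nm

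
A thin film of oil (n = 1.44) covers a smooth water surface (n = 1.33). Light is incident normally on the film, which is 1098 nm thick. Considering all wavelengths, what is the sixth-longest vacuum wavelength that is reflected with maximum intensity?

At the upper boundary (n = 1.0 to n = 1.44) the reflected ray undergoes a half-wave phase shift.
Ray reflecting at the bottom interface goes from n = 1.44 toward n = 1.33: no phase shift.
Net: one phase inversion between the two reflected rays.
So the condition for constructive reflection is 2 n t = (m + ½) λ.
λ = 2 n t / (m + ½). The sixth-longest wavelength is m = 5: λ = 2 × 1.44 × 1098 / 5.50 = 575 nm.

575 nm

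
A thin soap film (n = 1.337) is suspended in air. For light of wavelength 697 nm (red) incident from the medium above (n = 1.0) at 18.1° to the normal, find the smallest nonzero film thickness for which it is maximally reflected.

134 nm

Top surface (1.0 → 1.337): reflection off a higher-index medium gives a half-wave phase shift.
At the lower boundary (n = 1.337 to n = 1.0) the reflected ray undergoes no phase shift.
Exactly one π shift → a net half-wave offset.
So the condition for constructive reflection is 2 n t cos θ_r = (m + ½) λ.
Snell's law: 1.0 sin 18.1° = 1.337 sin θ_r → sin θ_r = 0.232, cos θ_r = 0.973.
Minimum at m = 0: t = λ / (4 n cos θ_r) = 697 / (4 × 1.337 × 0.973) = 134 nm.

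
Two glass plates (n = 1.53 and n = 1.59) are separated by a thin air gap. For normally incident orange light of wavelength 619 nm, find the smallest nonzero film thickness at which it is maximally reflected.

155 nm

At the upper boundary (n = 1.53 to n = 1.0) the reflected ray undergoes no phase shift.
Ray reflecting at the bottom interface goes from n = 1.0 toward n = 1.59: a half-wave phase shift.
Exactly one π shift → a net half-wave offset.
For maximum reflection here: 2 n t = (m + ½) λ.
Minimum at m = 0: t = λ / (4 n) = 619 / (4 × 1.0) = 155 nm.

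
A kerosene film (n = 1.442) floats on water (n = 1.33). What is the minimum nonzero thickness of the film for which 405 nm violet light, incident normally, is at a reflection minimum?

140 nm

At the upper boundary (n = 1.0 to n = 1.442) the reflected ray undergoes a half-wave phase shift.
At the lower boundary (n = 1.442 to n = 1.33) the reflected ray undergoes no phase shift.
The two reflections differ by half a wavelength.
So the condition for destructive reflection is 2 n t = m λ.
Minimum nonzero at m = 1: t = λ / (2 n) = 405 / (2 × 1.442) = 140 nm.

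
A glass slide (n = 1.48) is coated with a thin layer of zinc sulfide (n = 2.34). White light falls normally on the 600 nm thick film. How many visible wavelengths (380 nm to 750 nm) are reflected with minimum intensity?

4

At the upper boundary (n = 1.0 to n = 2.34) the reflected ray undergoes a half-wave phase shift.
Bottom surface (2.34 → 1.48): reflection off a lower-index medium gives no phase shift.
The two reflections differ by half a wavelength.
For minimum reflection here: 2 n t = m λ.
λ = 2 n t / m = 2808 / m nm.
m=3: 936 nm (IR); m=4: 702 nm (visible); m=5: 562 nm (visible); m=6: 468 nm (visible); m=7: 401 nm (visible); m=8: 351 nm (UV).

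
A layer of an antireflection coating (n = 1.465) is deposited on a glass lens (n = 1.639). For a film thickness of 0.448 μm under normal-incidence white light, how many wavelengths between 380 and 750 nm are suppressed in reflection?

Ray reflecting at the top interface goes from n = 1.0 toward n = 1.465: a half-wave phase shift.
At the lower boundary (n = 1.465 to n = 1.639) the reflected ray undergoes a half-wave phase shift.
Zero or two π shifts → no net half-wave offset.
For dark reflection here: 2 n t = (m + ½) λ.
λ = 2 n t / (m + ½) = 1313 / (m + ½) nm.
m=1: 875 nm (IR); m=2: 525 nm (visible); m=3: 375 nm (UV).

1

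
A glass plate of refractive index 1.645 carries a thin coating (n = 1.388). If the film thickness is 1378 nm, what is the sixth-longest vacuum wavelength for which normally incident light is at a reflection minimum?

Top surface (1.0 → 1.388): reflection off a higher-index medium gives a half-wave phase shift.
Bottom surface (1.388 → 1.645): reflection off a higher-index medium gives a half-wave phase shift.
The two reflections carry the same phase change, so no net offset.
For minimum reflection here: 2 n t = (m + ½) λ.
λ = 2 n t / (m + ½). The sixth-longest wavelength is m = 5: λ = 2 × 1.388 × 1378 / 5.50 = 696 nm.

696 nm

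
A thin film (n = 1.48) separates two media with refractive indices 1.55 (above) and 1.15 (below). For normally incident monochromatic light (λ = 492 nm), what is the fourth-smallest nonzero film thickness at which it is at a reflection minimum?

Top surface (1.55 → 1.48): reflection off a lower-index medium gives no phase shift.
Bottom surface (1.48 → 1.15): reflection off a lower-index medium gives no phase shift.
Zero or two π shifts → no net half-wave offset.
For minimum reflection here: 2 n t = (m + ½) λ.
The fourth-smallest nonzero thickness corresponds to m = 3: t = (m + ½) λ / (2 n) = 3.50 × 492 / (2 × 1.48) = 582 nm.

582 nm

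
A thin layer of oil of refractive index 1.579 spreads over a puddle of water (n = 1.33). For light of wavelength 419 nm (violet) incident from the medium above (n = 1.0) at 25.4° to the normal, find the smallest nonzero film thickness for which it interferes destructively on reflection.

138 nm

At the upper boundary (n = 1.0 to n = 1.579) the reflected ray undergoes a half-wave phase shift.
At the lower boundary (n = 1.579 to n = 1.33) the reflected ray undergoes no phase shift.
The two reflections differ by half a wavelength.
So the condition for destructive reflection is 2 n t cos θ_r = m λ.
Snell's law: 1.0 sin 25.4° = 1.579 sin θ_r → sin θ_r = 0.272, cos θ_r = 0.962.
Minimum nonzero at m = 1: t = λ / (2 n cos θ_r) = 419 / (2 × 1.579 × 0.962) = 138 nm.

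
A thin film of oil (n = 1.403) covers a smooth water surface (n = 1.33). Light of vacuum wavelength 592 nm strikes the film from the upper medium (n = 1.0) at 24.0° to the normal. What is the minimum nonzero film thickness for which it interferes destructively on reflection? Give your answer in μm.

0.220 μm

At the upper boundary (n = 1.0 to n = 1.403) the reflected ray undergoes a half-wave phase shift.
Bottom surface (1.403 → 1.33): reflection off a lower-index medium gives no phase shift.
Net: one phase inversion between the two reflected rays.
With one net inversion, destructive interference in reflection requires 2 n t cos θ_r = m λ.
Snell's law: 1.0 sin 24.0° = 1.403 sin θ_r → sin θ_r = 0.290, cos θ_r = 0.957.
Minimum nonzero at m = 1: t = λ / (2 n cos θ_r) = 592 / (2 × 1.403 × 0.957) = 220 nm.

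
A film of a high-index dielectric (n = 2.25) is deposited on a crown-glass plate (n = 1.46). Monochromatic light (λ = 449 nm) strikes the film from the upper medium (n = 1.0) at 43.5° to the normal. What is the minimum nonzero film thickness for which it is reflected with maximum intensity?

52.4 nm

Top surface (1.0 → 2.25): reflection off a higher-index medium gives a half-wave phase shift.
Ray reflecting at the bottom interface goes from n = 2.25 toward n = 1.46: no phase shift.
The two reflections differ by half a wavelength.
For bright reflection here: 2 n t cos θ_r = (m + ½) λ.
Snell's law: 1.0 sin 43.5° = 2.25 sin θ_r → sin θ_r = 0.306, cos θ_r = 0.952.
Minimum at m = 0: t = λ / (4 n cos θ_r) = 449 / (4 × 2.25 × 0.952) = 52.4 nm.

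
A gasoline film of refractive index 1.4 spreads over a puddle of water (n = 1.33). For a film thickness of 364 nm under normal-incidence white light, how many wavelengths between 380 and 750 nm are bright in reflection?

2

Top surface (1.0 → 1.4): reflection off a higher-index medium gives a half-wave phase shift.
Ray reflecting at the bottom interface goes from n = 1.4 toward n = 1.33: no phase shift.
Net: one phase inversion between the two reflected rays.
With one net inversion, constructive interference in reflection requires 2 n t = (m + ½) λ.
λ = 2 n t / (m + ½) = 1019 / (m + ½) nm.
m=0: 2038 nm (IR); m=1: 679 nm (visible); m=2: 408 nm (visible); m=3: 291 nm (UV).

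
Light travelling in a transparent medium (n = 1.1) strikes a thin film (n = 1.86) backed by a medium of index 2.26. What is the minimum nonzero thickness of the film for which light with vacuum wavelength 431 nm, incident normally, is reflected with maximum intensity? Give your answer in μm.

Ray reflecting at the top interface goes from n = 1.1 toward n = 1.86: a half-wave phase shift.
Ray reflecting at the bottom interface goes from n = 1.86 toward n = 2.26: a half-wave phase shift.
Net: no relative phase inversion (both shifts match).
With no net inversion, constructive interference in reflection requires 2 n t = m λ.
Minimum nonzero at m = 1: t = λ / (2 n) = 431 / (2 × 1.86) = 116 nm.

0.116 μm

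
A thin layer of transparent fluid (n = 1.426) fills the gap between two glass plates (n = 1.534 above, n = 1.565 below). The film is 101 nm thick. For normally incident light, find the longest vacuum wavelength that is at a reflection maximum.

Ray reflecting at the top interface goes from n = 1.534 toward n = 1.426: no phase shift.
At the lower boundary (n = 1.426 to n = 1.565) the reflected ray undergoes a half-wave phase shift.
Exactly one π shift → a net half-wave offset.
For maximum reflection here: 2 n t = (m + ½) λ.
λ = 2 n t / (m + ½). The longest wavelength is m = 0: λ = 2 × 1.426 × 101 / 0.500 = 576 nm.

576 nm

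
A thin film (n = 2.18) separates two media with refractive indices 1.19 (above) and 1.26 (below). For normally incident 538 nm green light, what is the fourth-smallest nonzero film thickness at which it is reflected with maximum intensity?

Ray reflecting at the top interface goes from n = 1.19 toward n = 2.18: a half-wave phase shift.
Ray reflecting at the bottom interface goes from n = 2.18 toward n = 1.26: no phase shift.
Net: one phase inversion between the two reflected rays.
So the condition for constructive reflection is 2 n t = (m + ½) λ.
The fourth-smallest nonzero thickness corresponds to m = 3: t = (m + ½) λ / (2 n) = 3.50 × 538 / (2 × 2.18) = 432 nm.

432 nm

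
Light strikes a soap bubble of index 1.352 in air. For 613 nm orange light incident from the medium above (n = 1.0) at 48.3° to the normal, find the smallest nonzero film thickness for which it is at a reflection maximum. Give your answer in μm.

0.136 μm

At the upper boundary (n = 1.0 to n = 1.352) the reflected ray undergoes a half-wave phase shift.
Bottom surface (1.352 → 1.0): reflection off a lower-index medium gives no phase shift.
The two reflections differ by half a wavelength.
With one net inversion, constructive interference in reflection requires 2 n t cos θ_r = (m + ½) λ.
Snell's law: 1.0 sin 48.3° = 1.352 sin θ_r → sin θ_r = 0.552, cos θ_r = 0.834.
Minimum at m = 0: t = λ / (4 n cos θ_r) = 613 / (4 × 1.352 × 0.834) = 136 nm.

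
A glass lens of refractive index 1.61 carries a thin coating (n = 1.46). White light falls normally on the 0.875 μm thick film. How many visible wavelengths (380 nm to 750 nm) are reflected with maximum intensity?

3

At the upper boundary (n = 1.0 to n = 1.46) the reflected ray undergoes a half-wave phase shift.
Bottom surface (1.46 → 1.61): reflection off a higher-index medium gives a half-wave phase shift.
The two reflections carry the same phase change, so no net offset.
With no net inversion, constructive interference in reflection requires 2 n t = m λ.
λ = 2 n t / m = 2555 / m nm.
m=3: 852 nm (IR); m=4: 639 nm (visible); m=5: 511 nm (visible); m=6: 426 nm (visible); m=7: 365 nm (UV).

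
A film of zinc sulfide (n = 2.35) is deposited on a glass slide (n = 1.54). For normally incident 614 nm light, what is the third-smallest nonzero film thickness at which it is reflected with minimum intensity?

Top surface (1.0 → 2.35): reflection off a higher-index medium gives a half-wave phase shift.
At the lower boundary (n = 2.35 to n = 1.54) the reflected ray undergoes no phase shift.
Net: one phase inversion between the two reflected rays.
For dark reflection here: 2 n t = m λ.
The third-smallest nonzero thickness corresponds to m = 3: t = m λ / (2 n) = 3.00 × 614 / (2 × 2.35) = 392 nm.

392 nm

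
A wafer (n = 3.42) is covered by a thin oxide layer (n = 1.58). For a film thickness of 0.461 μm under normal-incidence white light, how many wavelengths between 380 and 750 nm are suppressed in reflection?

2

At the upper boundary (n = 1.0 to n = 1.58) the reflected ray undergoes a half-wave phase shift.
At the lower boundary (n = 1.58 to n = 3.42) the reflected ray undergoes a half-wave phase shift.
Net: no relative phase inversion (both shifts match).
So the condition for destructive reflection is 2 n t = (m + ½) λ.
λ = 2 n t / (m + ½) = 1457 / (m + ½) nm.
m=1: 971 nm (IR); m=2: 583 nm (visible); m=3: 416 nm (visible); m=4: 324 nm (UV).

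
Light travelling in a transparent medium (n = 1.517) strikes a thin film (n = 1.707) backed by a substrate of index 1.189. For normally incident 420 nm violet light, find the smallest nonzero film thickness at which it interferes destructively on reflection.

At the upper boundary (n = 1.517 to n = 1.707) the reflected ray undergoes a half-wave phase shift.
At the lower boundary (n = 1.707 to n = 1.189) the reflected ray undergoes no phase shift.
The two reflections differ by half a wavelength.
So the condition for destructive reflection is 2 n t = m λ.
Minimum nonzero at m = 1: t = λ / (2 n) = 420 / (2 × 1.707) = 123 nm.

123 nm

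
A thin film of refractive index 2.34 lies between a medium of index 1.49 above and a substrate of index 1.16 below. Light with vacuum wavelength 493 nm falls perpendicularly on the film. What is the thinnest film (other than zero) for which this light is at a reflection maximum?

At the upper boundary (n = 1.49 to n = 2.34) the reflected ray undergoes a half-wave phase shift.
Ray reflecting at the bottom interface goes from n = 2.34 toward n = 1.16: no phase shift.
The two reflections differ by half a wavelength.
For bright reflection here: 2 n t = (m + ½) λ.
Minimum at m = 0: t = λ / (4 n) = 493 / (4 × 2.34) = 52.7 nm.

52.7 nm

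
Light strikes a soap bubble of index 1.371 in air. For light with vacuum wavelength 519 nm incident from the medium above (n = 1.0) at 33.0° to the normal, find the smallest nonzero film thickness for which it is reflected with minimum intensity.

206 nm

At the upper boundary (n = 1.0 to n = 1.371) the reflected ray undergoes a half-wave phase shift.
Bottom surface (1.371 → 1.0): reflection off a lower-index medium gives no phase shift.
The two reflections differ by half a wavelength.
So the condition for destructive reflection is 2 n t cos θ_r = m λ.
Snell's law: 1.0 sin 33.0° = 1.371 sin θ_r → sin θ_r = 0.397, cos θ_r = 0.918.
Minimum nonzero at m = 1: t = λ / (2 n cos θ_r) = 519 / (2 × 1.371 × 0.918) = 206 nm.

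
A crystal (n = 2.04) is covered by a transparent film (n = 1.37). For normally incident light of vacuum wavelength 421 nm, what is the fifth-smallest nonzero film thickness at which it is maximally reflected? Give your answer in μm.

Top surface (1.0 → 1.37): reflection off a higher-index medium gives a half-wave phase shift.
Bottom surface (1.37 → 2.04): reflection off a higher-index medium gives a half-wave phase shift.
Zero or two π shifts → no net half-wave offset.
So the condition for constructive reflection is 2 n t = m λ.
The fifth-smallest nonzero thickness corresponds to m = 5: t = m λ / (2 n) = 5.00 × 421 / (2 × 1.37) = 768 nm.

0.768 μm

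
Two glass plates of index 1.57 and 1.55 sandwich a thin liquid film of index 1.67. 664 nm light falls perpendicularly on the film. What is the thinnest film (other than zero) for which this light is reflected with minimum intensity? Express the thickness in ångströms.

1988 Å

At the upper boundary (n = 1.57 to n = 1.67) the reflected ray undergoes a half-wave phase shift.
At the lower boundary (n = 1.67 to n = 1.55) the reflected ray undergoes no phase shift.
Exactly one π shift → a net half-wave offset.
With one net inversion, destructive interference in reflection requires 2 n t = m λ.
Minimum nonzero at m = 1: t = λ / (2 n) = 664 / (2 × 1.67) = 199 nm.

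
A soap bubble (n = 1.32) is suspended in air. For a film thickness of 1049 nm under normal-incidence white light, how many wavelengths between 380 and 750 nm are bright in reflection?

At the upper boundary (n = 1.0 to n = 1.32) the reflected ray undergoes a half-wave phase shift.
At the lower boundary (n = 1.32 to n = 1.0) the reflected ray undergoes no phase shift.
Exactly one π shift → a net half-wave offset.
So the condition for constructive reflection is 2 n t = (m + ½) λ.
λ = 2 n t / (m + ½) = 2769 / (m + ½) nm.
m=3: 791 nm (IR); m=4: 615 nm (visible); m=5: 504 nm (visible); m=6: 426 nm (visible); m=7: 369 nm (UV).

3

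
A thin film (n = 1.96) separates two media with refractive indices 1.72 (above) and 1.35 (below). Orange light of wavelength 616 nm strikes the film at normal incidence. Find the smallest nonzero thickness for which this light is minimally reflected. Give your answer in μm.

0.157 μm

Ray reflecting at the top interface goes from n = 1.72 toward n = 1.96: a half-wave phase shift.
At the lower boundary (n = 1.96 to n = 1.35) the reflected ray undergoes no phase shift.
The two reflections differ by half a wavelength.
With one net inversion, destructive interference in reflection requires 2 n t = m λ.
The smallest nonzero thickness corresponds to m = 1: t = m λ / (2 n) = 1.00 × 616 / (2 × 1.96) = 157 nm.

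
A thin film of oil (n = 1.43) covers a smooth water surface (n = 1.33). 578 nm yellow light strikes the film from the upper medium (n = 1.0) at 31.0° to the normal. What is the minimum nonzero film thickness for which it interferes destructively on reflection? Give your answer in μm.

Ray reflecting at the top interface goes from n = 1.0 toward n = 1.43: a half-wave phase shift.
Bottom surface (1.43 → 1.33): reflection off a lower-index medium gives no phase shift.
Net: one phase inversion between the two reflected rays.
With one net inversion, destructive interference in reflection requires 2 n t cos θ_r = m λ.
Snell's law: 1.0 sin 31.0° = 1.43 sin θ_r → sin θ_r = 0.360, cos θ_r = 0.933.
Minimum nonzero at m = 1: t = λ / (2 n cos θ_r) = 578 / (2 × 1.43 × 0.933) = 217 nm.

0.217 μm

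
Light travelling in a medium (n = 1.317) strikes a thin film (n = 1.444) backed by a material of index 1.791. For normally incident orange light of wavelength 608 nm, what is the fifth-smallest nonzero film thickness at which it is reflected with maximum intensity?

1053 nm

Top surface (1.317 → 1.444): reflection off a higher-index medium gives a half-wave phase shift.
Ray reflecting at the bottom interface goes from n = 1.444 toward n = 1.791: a half-wave phase shift.
Net: no relative phase inversion (both shifts match).
With no net inversion, constructive interference in reflection requires 2 n t = m λ.
The fifth-smallest nonzero thickness corresponds to m = 5: t = m λ / (2 n) = 5.00 × 608 / (2 × 1.444) = 1053 nm.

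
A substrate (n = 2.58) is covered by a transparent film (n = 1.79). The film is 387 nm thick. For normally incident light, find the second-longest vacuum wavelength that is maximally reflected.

693 nm

Top surface (1.0 → 1.79): reflection off a higher-index medium gives a half-wave phase shift.
Ray reflecting at the bottom interface goes from n = 1.79 toward n = 2.58: a half-wave phase shift.
The two reflections carry the same phase change, so no net offset.
For bright reflection here: 2 n t = m λ.
λ = 2 n t / m. The second-longest wavelength is m = 2: λ = 2 × 1.79 × 387 / 2.00 = 693 nm.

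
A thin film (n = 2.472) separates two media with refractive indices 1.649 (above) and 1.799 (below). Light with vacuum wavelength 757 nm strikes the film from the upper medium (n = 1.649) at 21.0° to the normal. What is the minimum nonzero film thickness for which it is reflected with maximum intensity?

78.8 nm

Ray reflecting at the top interface goes from n = 1.649 toward n = 2.472: a half-wave phase shift.
Bottom surface (2.472 → 1.799): reflection off a lower-index medium gives no phase shift.
Exactly one π shift → a net half-wave offset.
So the condition for constructive reflection is 2 n t cos θ_r = (m + ½) λ.
Snell's law: 1.649 sin 21.0° = 2.472 sin θ_r → sin θ_r = 0.239, cos θ_r = 0.971.
Minimum at m = 0: t = λ / (4 n cos θ_r) = 757 / (4 × 2.472 × 0.971) = 78.8 nm.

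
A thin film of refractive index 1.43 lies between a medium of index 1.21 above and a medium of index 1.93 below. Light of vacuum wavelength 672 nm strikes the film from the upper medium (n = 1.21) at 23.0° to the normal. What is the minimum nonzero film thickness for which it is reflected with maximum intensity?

Ray reflecting at the top interface goes from n = 1.21 toward n = 1.43: a half-wave phase shift.
At the lower boundary (n = 1.43 to n = 1.93) the reflected ray undergoes a half-wave phase shift.
Net: no relative phase inversion (both shifts match).
For bright reflection here: 2 n t cos θ_r = m λ.
Snell's law: 1.21 sin 23.0° = 1.43 sin θ_r → sin θ_r = 0.331, cos θ_r = 0.944.
Minimum nonzero at m = 1: t = λ / (2 n cos θ_r) = 672 / (2 × 1.43 × 0.944) = 249 nm.

249 nm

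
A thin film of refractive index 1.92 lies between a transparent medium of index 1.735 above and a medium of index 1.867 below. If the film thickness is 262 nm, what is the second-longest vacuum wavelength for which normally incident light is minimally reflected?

At the upper boundary (n = 1.735 to n = 1.92) the reflected ray undergoes a half-wave phase shift.
Ray reflecting at the bottom interface goes from n = 1.92 toward n = 1.867: no phase shift.
The two reflections differ by half a wavelength.
So the condition for destructive reflection is 2 n t = m λ.
λ = 2 n t / m. The second-longest wavelength is m = 2: λ = 2 × 1.92 × 262 / 2.00 = 503 nm.

503 nm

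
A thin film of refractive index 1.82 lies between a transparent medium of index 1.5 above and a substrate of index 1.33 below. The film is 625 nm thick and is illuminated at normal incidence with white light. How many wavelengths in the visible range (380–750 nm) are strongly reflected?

3

At the upper boundary (n = 1.5 to n = 1.82) the reflected ray undergoes a half-wave phase shift.
Ray reflecting at the bottom interface goes from n = 1.82 toward n = 1.33: no phase shift.
The two reflections differ by half a wavelength.
So the condition for constructive reflection is 2 n t = (m + ½) λ.
λ = 2 n t / (m + ½) = 2275 / (m + ½) nm.
m=2: 910 nm (IR); m=3: 650 nm (visible); m=4: 506 nm (visible); m=5: 414 nm (visible); m=6: 350 nm (UV).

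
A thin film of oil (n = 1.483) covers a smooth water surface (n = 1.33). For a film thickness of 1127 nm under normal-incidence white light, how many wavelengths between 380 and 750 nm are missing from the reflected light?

4

Top surface (1.0 → 1.483): reflection off a higher-index medium gives a half-wave phase shift.
Bottom surface (1.483 → 1.33): reflection off a lower-index medium gives no phase shift.
Exactly one π shift → a net half-wave offset.
So the condition for destructive reflection is 2 n t = m λ.
λ = 2 n t / m = 3343 / m nm.
m=4: 836 nm (IR); m=5: 669 nm (visible); m=6: 557 nm (visible); m=7: 478 nm (visible); m=8: 418 nm (visible); m=9: 371 nm (UV).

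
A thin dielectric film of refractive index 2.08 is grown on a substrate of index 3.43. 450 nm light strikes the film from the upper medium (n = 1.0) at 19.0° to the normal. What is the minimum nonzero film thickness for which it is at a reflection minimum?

54.8 nm

Top surface (1.0 → 2.08): reflection off a higher-index medium gives a half-wave phase shift.
Ray reflecting at the bottom interface goes from n = 2.08 toward n = 3.43: a half-wave phase shift.
The two reflections carry the same phase change, so no net offset.
With no net inversion, destructive interference in reflection requires 2 n t cos θ_r = (m + ½) λ.
Snell's law: 1.0 sin 19.0° = 2.08 sin θ_r → sin θ_r = 0.157, cos θ_r = 0.988.
Minimum at m = 0: t = λ / (4 n cos θ_r) = 450 / (4 × 2.08 × 0.988) = 54.8 nm.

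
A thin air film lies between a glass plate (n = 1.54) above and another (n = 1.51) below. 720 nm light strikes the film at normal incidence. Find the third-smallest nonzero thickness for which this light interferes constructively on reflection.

900 nm

Ray reflecting at the top interface goes from n = 1.54 toward n = 1.0: no phase shift.
At the lower boundary (n = 1.0 to n = 1.51) the reflected ray undergoes a half-wave phase shift.
Net: one phase inversion between the two reflected rays.
For bright reflection here: 2 n t = (m + ½) λ.
The third-smallest nonzero thickness corresponds to m = 2: t = (m + ½) λ / (2 n) = 2.50 × 720 / (2 × 1.0) = 900 nm.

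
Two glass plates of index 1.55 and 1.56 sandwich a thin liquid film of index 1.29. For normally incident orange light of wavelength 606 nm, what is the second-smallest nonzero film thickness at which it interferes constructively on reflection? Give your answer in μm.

At the upper boundary (n = 1.55 to n = 1.29) the reflected ray undergoes no phase shift.
Ray reflecting at the bottom interface goes from n = 1.29 toward n = 1.56: a half-wave phase shift.
The two reflections differ by half a wavelength.
So the condition for constructive reflection is 2 n t = (m + ½) λ.
The second-smallest nonzero thickness corresponds to m = 1: t = (m + ½) λ / (2 n) = 1.50 × 606 / (2 × 1.29) = 352 nm.

0.352 μm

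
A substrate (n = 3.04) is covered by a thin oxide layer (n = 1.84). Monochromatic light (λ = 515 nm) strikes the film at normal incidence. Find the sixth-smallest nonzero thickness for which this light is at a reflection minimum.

770 nm

Ray reflecting at the top interface goes from n = 1.0 toward n = 1.84: a half-wave phase shift.
At the lower boundary (n = 1.84 to n = 3.04) the reflected ray undergoes a half-wave phase shift.
Net: no relative phase inversion (both shifts match).
With no net inversion, destructive interference in reflection requires 2 n t = (m + ½) λ.
The sixth-smallest nonzero thickness corresponds to m = 5: t = (m + ½) λ / (2 n) = 5.50 × 515 / (2 × 1.84) = 770 nm.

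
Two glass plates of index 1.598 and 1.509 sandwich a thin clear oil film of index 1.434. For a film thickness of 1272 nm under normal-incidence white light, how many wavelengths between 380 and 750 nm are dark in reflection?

5

Top surface (1.598 → 1.434): reflection off a lower-index medium gives no phase shift.
At the lower boundary (n = 1.434 to n = 1.509) the reflected ray undergoes a half-wave phase shift.
Exactly one π shift → a net half-wave offset.
With one net inversion, destructive interference in reflection requires 2 n t = m λ.
λ = 2 n t / m = 3648 / m nm.
m=4: 912 nm (IR); m=5: 730 nm (visible); m=6: 608 nm (visible); m=7: 521 nm (visible); m=8: 456 nm (visible); m=9: 405 nm (visible); m=10: 365 nm (UV).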